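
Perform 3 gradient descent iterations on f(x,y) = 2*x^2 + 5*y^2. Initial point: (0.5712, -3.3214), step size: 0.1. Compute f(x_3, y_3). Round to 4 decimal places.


Gradient descent on f(x,y) = 2*x^2 + 5*y^2.
Starting point: (0.5712, -3.3214), alpha = 0.1
Step 1: grad_x = 2*2*0.5712 = 2.2848, grad_y = 2*5*-3.3214 = -33.214
  x_1 = 0.5712 - 0.1*2.2848 = 0.3427
  y_1 = -3.3214 - 0.1*-33.214 = 0.0
Step 2: grad_x = 2*2*0.3427 = 1.3709, grad_y = 2*5*0.0 = 0.0
  x_2 = 0.3427 - 0.1*1.3709 = 0.2056
  y_2 = 0.0 - 0.1*0.0 = 0.0
Step 3: grad_x = 2*2*0.2056 = 0.8225, grad_y = 2*5*0.0 = 0.0
  x_3 = 0.2056 - 0.1*0.8225 = 0.1234
  y_3 = 0.0 - 0.1*0.0 = 0.0
f(0.1234, 0.0) = 2*0.1234^2 + 5*0.0^2 = 0.0304


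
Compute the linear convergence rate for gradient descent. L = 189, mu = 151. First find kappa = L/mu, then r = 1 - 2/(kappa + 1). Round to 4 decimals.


Step 1: Compute the condition number.
kappa = L/mu = 189/151 = 1.2517
Step 2: Compute the convergence rate.
r = 1 - 2/(kappa + 1) = 1 - 2*mu/(L + mu) = (L - mu)/(L + mu) = 38/340 = 0.1118


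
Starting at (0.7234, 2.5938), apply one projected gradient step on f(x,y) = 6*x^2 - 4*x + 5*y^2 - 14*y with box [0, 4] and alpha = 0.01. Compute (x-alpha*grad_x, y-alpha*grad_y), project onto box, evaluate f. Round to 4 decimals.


Step 1: Compute gradient at (0.7234, 2.5938).
grad_x = 2*6*0.7234 - 4 = 4.6808
grad_y = 2*5*2.5938 - 14 = 11.938
Step 2: Gradient step.
x_raw = 0.7234 - 0.01*4.6808 = 0.6766
y_raw = 2.5938 - 0.01*11.938 = 2.4744
Step 3: Project onto [0, 4].
x_proj = clip(0.6766) = 0.6766
y_proj = clip(2.4744) = 2.4744
Step 4: Evaluate f.
f(0.6766, 2.4744) = -3.9878


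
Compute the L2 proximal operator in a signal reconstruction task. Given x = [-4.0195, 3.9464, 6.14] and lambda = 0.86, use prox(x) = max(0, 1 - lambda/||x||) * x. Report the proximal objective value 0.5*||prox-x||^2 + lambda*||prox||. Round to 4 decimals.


Step 1: Compute ||x||.
||x|| = 8.3325
Step 2: Compute scaling factor.
scale = max(0, 1 - 0.86/8.3325) = 0.8968
Step 3: prox(x) = [-3.6046, 3.5391, 5.5063]
||prox(x)|| = 7.4725
Step 4: Proximal objective.
0.5*||prox-x||^2 = 0.3698
lambda*||prox|| = 6.4264
Total = 6.7961


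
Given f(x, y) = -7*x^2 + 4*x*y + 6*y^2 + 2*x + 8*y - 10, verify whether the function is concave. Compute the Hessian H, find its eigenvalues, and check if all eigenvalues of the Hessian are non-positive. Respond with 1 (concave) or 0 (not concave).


The Hessian of f(x,y) = -7*x^2 + 4*x*y + 6*y^2 + 2*x + 8*y - 10 is:
H = [[-14, 4], [4, 12]]
Trace = -14 + 12 = -2
Determinant = -14*12 - (4)^2 = -184
Discriminant = (-2)^2 - 4*-184 = 740.0
Eigenvalues: lambda_1 = -14.6015, lambda_2 = 12.6015
The function is not concave.

0


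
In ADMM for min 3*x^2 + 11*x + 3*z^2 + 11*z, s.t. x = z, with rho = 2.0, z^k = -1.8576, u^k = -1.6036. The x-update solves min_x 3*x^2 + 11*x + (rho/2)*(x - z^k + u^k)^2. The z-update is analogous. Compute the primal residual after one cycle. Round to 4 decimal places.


ADMM iteration with rho = 2.0, z^k = -1.8576, u^k = -1.6036
Step 1: x-update.
Minimize 3*x^2 + 11*x + (2.0/2)*(x + 1.8576 - 1.6036)^2
FOC: (2*3 + 2.0)*x = -11 + 2.0*(-1.8576 + 1.6036)
x^{k+1} = -1.4385
Step 2: z-update.
Minimize 3*z^2 + 11*z + (2.0/2)*(-1.4385 - z - 1.6036)^2
FOC: (2*3 + 2.0)*z = -11 + 2.0*(-1.4385 - 1.6036)
z^{k+1} = -2.1355
Step 3: u-update.
u^{k+1} = -1.6036 - 1.4385 + 2.1355 = -0.9066
Step 4: Primal residual = |-1.4385 + 2.1355| = 0.697


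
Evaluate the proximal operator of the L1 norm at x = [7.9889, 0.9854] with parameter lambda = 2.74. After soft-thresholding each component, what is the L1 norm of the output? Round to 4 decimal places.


Soft-thresholding with lambda = 2.74:
prox(7.9889) = sign(7.9889)*max(|7.9889| - 2.74, 0) = 5.2489
prox(0.9854) = sign(0.9854)*max(|0.9854| - 2.74, 0) = 0.0
prox(x) = [5.2489, 0.0]
||prox(x)||_1 = 5.2489 + 0.0 = 5.2489


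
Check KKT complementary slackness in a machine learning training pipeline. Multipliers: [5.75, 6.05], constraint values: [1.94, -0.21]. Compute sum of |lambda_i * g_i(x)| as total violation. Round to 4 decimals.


KKT complementary slackness check:
lambda_1 * g_1 = 5.75 * 1.94 = 11.155
lambda_2 * g_2 = 6.05 * -0.21 = -1.2705
Total violation = 11.155 + 1.2705 = 12.4255


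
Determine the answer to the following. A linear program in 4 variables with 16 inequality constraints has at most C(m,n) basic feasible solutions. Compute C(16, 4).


Each vertex corresponds to some choice of n active constraints out of m, so the number of vertices is at most C(m, n) = m! / (n!(m-n)!).
m = 16, n = 4
Numerator: 16 * 15 * 14 * 13
Denominator: 4! = 24
C(16, 4) = 1820


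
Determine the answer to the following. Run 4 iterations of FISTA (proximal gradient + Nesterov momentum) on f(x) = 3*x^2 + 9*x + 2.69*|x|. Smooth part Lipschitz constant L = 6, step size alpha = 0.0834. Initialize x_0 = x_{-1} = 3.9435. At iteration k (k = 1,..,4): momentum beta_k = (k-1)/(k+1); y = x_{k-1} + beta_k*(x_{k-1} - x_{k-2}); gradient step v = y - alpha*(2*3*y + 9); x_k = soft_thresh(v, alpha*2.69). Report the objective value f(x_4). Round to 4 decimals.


FISTA on f(x) = 3*x^2 + 9*x + 2.69*|x|
L = 6, alpha = 0.0834
Iteration 1: beta = 0.0, y = 3.9435 + 0.0*(3.9435 - 3.9435) = 3.9435
  grad(y) = 32.661, v = y - alpha*grad = 1.2196
  prox(v) = soft_thresh(1.2196, 0.2243) = 0.9952
Iteration 2: beta = 0.3333, y = 0.9952 + 0.3333*(0.9952 - 3.9435) = 0.0125
  grad(y) = 9.0748, v = y - alpha*grad = -0.7444
  prox(v) = soft_thresh(-0.7444, 0.2243) = -0.52
Iteration 3: beta = 0.5, y = -0.52 + 0.5*(-0.52 - 0.9952) = -1.2777
  grad(y) = 1.3341, v = y - alpha*grad = -1.3889
  prox(v) = soft_thresh(-1.3889, 0.2243) = -1.1646
Iteration 4: beta = 0.6, y = -1.1646 + 0.6*(-1.1646 + 0.52) = -1.5513
  grad(y) = -0.3078, v = y - alpha*grad = -1.5256
  prox(v) = soft_thresh(-1.5256, 0.2243) = -1.3013
f(x_4) = 3*(-1.3013)^2 + 9*(-1.3013) + 2.69*|-1.3013| = -3.1311


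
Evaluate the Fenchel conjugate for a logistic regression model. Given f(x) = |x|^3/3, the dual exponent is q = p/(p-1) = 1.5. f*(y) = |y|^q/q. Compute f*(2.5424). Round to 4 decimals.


The conjugate exponent q satisfies 1/p + 1/q = 1.
p = 3, so q = 3/(3 - 1) = 1.5
|y|^q = 2.5424^1.5 = 4.0538
f*(2.5424) = 4.0538 / 1.5 = 2.7026


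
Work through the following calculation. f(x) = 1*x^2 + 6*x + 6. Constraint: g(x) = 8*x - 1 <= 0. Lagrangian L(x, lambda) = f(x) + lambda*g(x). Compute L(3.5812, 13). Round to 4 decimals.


Step 1: Evaluate f(x).
f(3.5812) = 1*3.5812^2 + 6*3.5812 + 6 = 40.3122
Step 2: Evaluate g(x).
g(3.5812) = 8*3.5812 - 1 = 27.6496
Step 3: Compute Lagrangian.
L = 40.3122 + 13*27.6496 = 399.757


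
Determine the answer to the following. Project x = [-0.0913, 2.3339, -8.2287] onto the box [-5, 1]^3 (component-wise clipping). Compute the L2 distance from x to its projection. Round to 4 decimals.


Project each component onto [-5, 1].
clip(-0.0913) = -0.0913, clip(2.3339) = 1.0, clip(-8.2287) = -5.0
Projection = [-0.0913, 1.0, -5.0]
Squared diffs: [0.0, 1.7793, 10.4245]
Distance = sqrt(12.2038) = 3.4934


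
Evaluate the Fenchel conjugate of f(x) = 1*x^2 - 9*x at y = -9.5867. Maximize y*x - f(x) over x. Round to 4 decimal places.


f*(y) = sup_x {y*x - a*x^2 - b*x} = sup_x {(y-b)*x - a*x^2}
FOC: (y - b) - 2a*x = 0 => x* = (y - b)/(2a)
x* = (-9.5867 + 9)/(2*1) = -0.2934
f*(-9.5867) = (y-b)^2/(4a) = (-9.5867 + 9)^2/(4*1)
= 0.3442/4 = 0.0861


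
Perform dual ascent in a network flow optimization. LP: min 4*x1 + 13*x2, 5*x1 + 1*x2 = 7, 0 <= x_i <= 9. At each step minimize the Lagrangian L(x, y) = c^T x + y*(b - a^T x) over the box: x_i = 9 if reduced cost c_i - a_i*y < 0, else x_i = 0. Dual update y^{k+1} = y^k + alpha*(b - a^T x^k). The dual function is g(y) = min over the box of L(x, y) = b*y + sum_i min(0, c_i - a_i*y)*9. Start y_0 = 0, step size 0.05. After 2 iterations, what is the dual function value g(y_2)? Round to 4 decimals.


Dual ascent for LP: min 4*x1 + 13*x2, 5*x1 + 1*x2 = 7, 0 <= x_i <= 9
Step 1: y^k = 0.0, reduced costs: (4.0, 13.0)
  x^k = (0.0, 0.0), subgradient = b - a^T x = 7.0
  y^{k+1} = 0.0 + 0.05*7.0 = 0.35
Step 2: y^k = 0.35, reduced costs: (2.25, 12.65)
  x^k = (0.0, 0.0), subgradient = b - a^T x = 7.0
  y^{k+1} = 0.35 + 0.05*7.0 = 0.7
Dual objective at y_2 = 0.7: reduced costs (0.5, 12.3), box minimizer x = (0.0, 0.0)
g(y_2) = b*y + (c1 - a1*y)*x1 + (c2 - a2*y)*x2 = 7*0.7 + 0.5*0.0 + 12.3*0.0 = 4.9 + 0.0 + 0.0 = 4.9


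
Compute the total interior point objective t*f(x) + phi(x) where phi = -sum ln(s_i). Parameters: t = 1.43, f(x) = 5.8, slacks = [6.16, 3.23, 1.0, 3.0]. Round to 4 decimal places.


Step 1: Compute log-barrier.
ln values: [1.8181, 1.1725, 0.0, 1.0986]
phi = -(1.8181 + 1.1725 + 0.0 + 1.0986) = -4.0892
Step 2: Compute augmented objective.
t*f(x) = 1.43*5.8 = 8.294
Total = 8.294 - 4.0892 = 4.2048


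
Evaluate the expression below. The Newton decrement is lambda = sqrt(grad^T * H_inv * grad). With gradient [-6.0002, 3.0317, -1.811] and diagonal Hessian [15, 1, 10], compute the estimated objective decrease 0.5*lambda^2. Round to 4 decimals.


Step 1: H is diagonal, so H^(-1) * g = [-0.4, 3.0317, -0.1811].
Step 2: g^T H^(-1) g = sum_i g_i^2 / H_ii
  = (-6.0002)^2/15 + (3.0317)^2/1 + (-1.811)^2/10
  = 2.4002 + 9.1912 + 0.328 = 11.9193
Step 3: Objective decrease = 0.5 * g^T H^(-1) g = 5.9597


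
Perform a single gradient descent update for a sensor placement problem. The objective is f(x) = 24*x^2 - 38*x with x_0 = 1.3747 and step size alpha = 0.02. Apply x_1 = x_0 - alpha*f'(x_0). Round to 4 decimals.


We compute the gradient at x_0 and apply the update.
f'(x) = 48*x - 38
f'(1.3747) = 48*1.3747 - 38 = 27.9856
x_1 = 1.3747 - 0.02*27.9856 = 0.815


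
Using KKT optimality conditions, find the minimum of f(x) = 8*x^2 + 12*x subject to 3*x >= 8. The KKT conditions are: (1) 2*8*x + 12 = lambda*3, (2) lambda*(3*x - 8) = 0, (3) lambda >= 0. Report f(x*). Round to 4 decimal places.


Step 1: Try lambda = 0 (constraint inactive).
x_unc = -12/(2*8) = -0.75
Check: 3*-0.75 = -2.25 < 8 -- violated!
Step 2: Constraint must be active: 3*x = 8
x* = 8/3 = 2.6667 (rounded; the exact value 8/3 is used below)
lambda = (2*8*(8/3) + 12)/3 = 18.2222
Step 3: Compute optimal value.
f(x*) = 8*(8/3)^2 + 12*(8/3) = 88.8889


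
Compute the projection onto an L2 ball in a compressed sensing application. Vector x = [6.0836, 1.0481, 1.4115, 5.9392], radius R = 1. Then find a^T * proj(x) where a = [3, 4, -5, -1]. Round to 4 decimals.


Step 1: Compute ||x|| (intermediates to 6 decimals).
||x|| = sqrt(6.0836^2 + 1.0481^2 + 1.4115^2 + 5.9392^2) = 8.681885
Step 2: Project.
Since ||x|| > R, scale = R/||x|| = 1/8.681885 = 0.115182, proj(x) = scale * x
proj(x) = [0.700721, 0.120722, 0.162579, 0.684089]
Step 3: Dot product.
a^T * proj(x) = 3*0.700721 + 4*0.120722 - 5*0.162579 - 1*0.684089 = 1.0881


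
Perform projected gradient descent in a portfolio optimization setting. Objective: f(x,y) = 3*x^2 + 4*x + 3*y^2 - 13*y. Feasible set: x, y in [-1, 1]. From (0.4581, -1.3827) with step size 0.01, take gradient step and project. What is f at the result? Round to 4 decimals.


Step 1: Compute gradient at (0.4581, -1.3827).
grad_x = 2*3*0.4581 + 4 = 6.7486
grad_y = 2*3*-1.3827 - 13 = -21.2962
Step 2: Gradient step.
x_raw = 0.4581 - 0.01*6.7486 = 0.3906
y_raw = -1.3827 - 0.01*-21.2962 = -1.1697
Step 3: Project onto [-1, 1].
x_proj = clip(0.3906) = 0.3906
y_proj = clip(-1.1697) = -1.0
Step 4: Evaluate f.
f(0.3906, -1.0) = 18.0202


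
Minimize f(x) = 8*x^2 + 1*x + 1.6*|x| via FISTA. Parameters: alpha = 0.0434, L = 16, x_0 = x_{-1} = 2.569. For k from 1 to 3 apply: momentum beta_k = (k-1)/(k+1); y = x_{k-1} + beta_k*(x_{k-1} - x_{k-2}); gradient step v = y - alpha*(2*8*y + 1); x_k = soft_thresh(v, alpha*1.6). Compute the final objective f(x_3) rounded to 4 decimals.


FISTA on f(x) = 8*x^2 + 1*x + 1.6*|x|
L = 16, alpha = 0.0434
Iteration 1: beta = 0.0, y = 2.569 + 0.0*(2.569 - 2.569) = 2.569
  grad(y) = 42.104, v = y - alpha*grad = 0.7417
  prox(v) = soft_thresh(0.7417, 0.0694) = 0.6722
Iteration 2: beta = 0.3333, y = 0.6722 + 0.3333*(0.6722 - 2.569) = 0.04
  grad(y) = 1.6399, v = y - alpha*grad = -0.0312
  prox(v) = soft_thresh(-0.0312, 0.0694) = 0.0
Iteration 3: beta = 0.5, y = 0.0 + 0.5*(0.0 - 0.6722) = -0.3361
  grad(y) = -4.378, v = y - alpha*grad = -0.1461
  prox(v) = soft_thresh(-0.1461, 0.0694) = -0.0767
f(x_3) = 8*(-0.0767)^2 + 1*(-0.0767) + 1.6*|-0.0767| = 0.093


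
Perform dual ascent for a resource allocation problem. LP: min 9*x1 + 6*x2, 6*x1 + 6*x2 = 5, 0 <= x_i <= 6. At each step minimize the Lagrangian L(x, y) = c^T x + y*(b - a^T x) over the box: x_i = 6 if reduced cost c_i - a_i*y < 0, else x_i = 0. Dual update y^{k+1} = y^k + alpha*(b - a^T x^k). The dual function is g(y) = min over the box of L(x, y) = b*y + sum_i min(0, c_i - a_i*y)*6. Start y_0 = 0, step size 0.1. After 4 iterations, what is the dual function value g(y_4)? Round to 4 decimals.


Dual ascent for LP: min 9*x1 + 6*x2, 6*x1 + 6*x2 = 5, 0 <= x_i <= 6
Step 1: y^k = 0.0, reduced costs: (9.0, 6.0)
  x^k = (0.0, 0.0), subgradient = b - a^T x = 5.0
  y^{k+1} = 0.0 + 0.1*5.0 = 0.5
Step 2: y^k = 0.5, reduced costs: (6.0, 3.0)
  x^k = (0.0, 0.0), subgradient = b - a^T x = 5.0
  y^{k+1} = 0.5 + 0.1*5.0 = 1.0
Step 3: y^k = 1.0, reduced costs: (3.0, 0.0)
  x^k = (0.0, 0.0), subgradient = b - a^T x = 5.0
  y^{k+1} = 1.0 + 0.1*5.0 = 1.5
Step 4: y^k = 1.5, reduced costs: (0.0, -3.0)
  x^k = (0.0, 6.0), subgradient = b - a^T x = -31.0
  y^{k+1} = 1.5 + 0.1*-31.0 = -1.6
Dual objective at y_4 = -1.6: reduced costs (18.6, 15.6), box minimizer x = (0.0, 0.0)
g(y_4) = b*y + (c1 - a1*y)*x1 + (c2 - a2*y)*x2 = 5*(-1.6) + 18.6*0.0 + 15.6*0.0 = -8.0 + 0.0 + 0.0 = -8.0


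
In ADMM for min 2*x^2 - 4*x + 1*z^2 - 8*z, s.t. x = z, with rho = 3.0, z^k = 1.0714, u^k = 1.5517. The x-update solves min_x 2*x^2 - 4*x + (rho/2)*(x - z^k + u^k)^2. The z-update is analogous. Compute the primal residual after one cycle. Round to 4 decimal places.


ADMM iteration with rho = 3.0, z^k = 1.0714, u^k = 1.5517
Step 1: x-update.
Minimize 2*x^2 - 4*x + (3.0/2)*(x - 1.0714 + 1.5517)^2
FOC: (2*2 + 3.0)*x = 4 + 3.0*(1.0714 - 1.5517)
x^{k+1} = 0.3656
Step 2: z-update.
Minimize 1*z^2 - 8*z + (3.0/2)*(0.3656 - z + 1.5517)^2
FOC: (2*1 + 3.0)*z = 8 + 3.0*(0.3656 + 1.5517)
z^{k+1} = 2.7504
Step 3: u-update.
u^{k+1} = 1.5517 + 0.3656 - 2.7504 = -0.8331
Step 4: Primal residual = |0.3656 - 2.7504| = 2.3848


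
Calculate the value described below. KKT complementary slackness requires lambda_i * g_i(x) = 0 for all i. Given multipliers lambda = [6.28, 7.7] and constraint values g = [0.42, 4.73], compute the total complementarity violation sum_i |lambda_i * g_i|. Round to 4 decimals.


KKT complementary slackness check:
lambda_1 * g_1 = 6.28 * 0.42 = 2.6376
lambda_2 * g_2 = 7.7 * 4.73 = 36.421
Total violation = 2.6376 + 36.421 = 39.0586


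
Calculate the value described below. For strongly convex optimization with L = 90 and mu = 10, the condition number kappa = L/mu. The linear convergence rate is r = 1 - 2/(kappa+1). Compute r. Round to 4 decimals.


Step 1: Compute the condition number.
kappa = L/mu = 90/10 = 9.0
Step 2: Compute the convergence rate.
r = 1 - 2/(kappa + 1) = 1 - 2*mu/(L + mu) = (L - mu)/(L + mu) = 80/100 = 0.8


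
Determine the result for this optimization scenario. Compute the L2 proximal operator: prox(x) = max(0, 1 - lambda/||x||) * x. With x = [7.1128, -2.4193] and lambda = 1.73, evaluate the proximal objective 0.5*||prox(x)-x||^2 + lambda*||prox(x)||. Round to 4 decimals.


Step 1: Compute ||x||.
||x|| = 7.513
Step 2: Compute scaling factor.
scale = max(0, 1 - 1.73/7.513) = 0.7697
Step 3: prox(x) = [5.4749, -1.8622]
||prox(x)|| = 5.783
Step 4: Proximal objective.
0.5*||prox-x||^2 = 1.4965
lambda*||prox|| = 10.0046
Total = 11.501


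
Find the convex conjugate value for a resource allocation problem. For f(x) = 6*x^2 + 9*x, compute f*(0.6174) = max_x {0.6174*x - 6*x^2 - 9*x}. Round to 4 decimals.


f*(y) = sup_x {y*x - a*x^2 - b*x} = sup_x {(y-b)*x - a*x^2}
FOC: (y - b) - 2a*x = 0 => x* = (y - b)/(2a)
x* = (0.6174 - 9)/(2*6) = -0.6986
f*(0.6174) = (y-b)^2/(4a) = (0.6174 - 9)^2/(4*6)
= 70.268/24 = 2.9278


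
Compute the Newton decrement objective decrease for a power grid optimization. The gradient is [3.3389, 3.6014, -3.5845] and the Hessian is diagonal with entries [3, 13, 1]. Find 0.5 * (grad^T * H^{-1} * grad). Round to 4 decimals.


Step 1: H is diagonal, so H^(-1) * g = [1.113, 0.277, -3.5845].
Step 2: g^T H^(-1) g = sum_i g_i^2 / H_ii
  = (3.3389)^2/3 + (3.6014)^2/13 + (-3.5845)^2/1
  = 3.7161 + 0.9977 + 12.8486 = 17.5624
Step 3: Objective decrease = 0.5 * g^T H^(-1) g = 8.7812


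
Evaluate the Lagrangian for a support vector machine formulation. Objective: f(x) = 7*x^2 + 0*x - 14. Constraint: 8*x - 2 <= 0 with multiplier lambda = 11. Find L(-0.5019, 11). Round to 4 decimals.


Step 1: Evaluate f(x).
f(-0.5019) = 7*(-0.5019)^2 + 0*(-0.5019) - 14 = -12.2367
Step 2: Evaluate g(x).
g(-0.5019) = 8*-0.5019 - 2 = -6.0152
Step 3: Compute Lagrangian.
L = -12.2367 + 11*-6.0152 = -78.4039


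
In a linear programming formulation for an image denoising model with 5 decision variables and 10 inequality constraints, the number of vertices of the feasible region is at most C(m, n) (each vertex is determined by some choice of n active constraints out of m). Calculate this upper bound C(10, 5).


Each vertex corresponds to some choice of n active constraints out of m, so the number of vertices is at most C(m, n) = m! / (n!(m-n)!).
m = 10, n = 5
Numerator: 10 * 9 * 8 * 7 * 6
Denominator: 5! = 120
C(10, 5) = 252


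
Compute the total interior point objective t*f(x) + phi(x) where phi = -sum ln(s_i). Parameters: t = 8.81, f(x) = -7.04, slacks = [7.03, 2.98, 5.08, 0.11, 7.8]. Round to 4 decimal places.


Step 1: Compute log-barrier.
ln values: [1.9502, 1.0919, 1.6253, -2.2073, 2.0541]
phi = -(1.9502 + 1.0919 + 1.6253 - 2.2073 + 2.0541) = -4.5143
Step 2: Compute augmented objective.
t*f(x) = 8.81*-7.04 = -62.0224
Total = -62.0224 - 4.5143 = -66.5367


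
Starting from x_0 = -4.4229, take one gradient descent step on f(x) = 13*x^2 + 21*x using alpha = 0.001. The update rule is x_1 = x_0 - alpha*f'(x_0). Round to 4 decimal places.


We compute the gradient at x_0 and apply the update.
f'(x) = 26*x + 21
f'(-4.4229) = 26*-4.4229 + 21 = -93.9954
x_1 = -4.4229 - 0.001*-93.9954 = -4.3289


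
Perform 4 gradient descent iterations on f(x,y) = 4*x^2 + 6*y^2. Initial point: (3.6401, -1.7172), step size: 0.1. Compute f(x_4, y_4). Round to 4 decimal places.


Gradient descent on f(x,y) = 4*x^2 + 6*y^2.
Starting point: (3.6401, -1.7172), alpha = 0.1
Step 1: grad_x = 2*4*3.6401 = 29.1208, grad_y = 2*6*-1.7172 = -20.6064
  x_1 = 3.6401 - 0.1*29.1208 = 0.728
  y_1 = -1.7172 - 0.1*-20.6064 = 0.3434
Step 2: grad_x = 2*4*0.728 = 5.8242, grad_y = 2*6*0.3434 = 4.1213
  x_2 = 0.728 - 0.1*5.8242 = 0.1456
  y_2 = 0.3434 - 0.1*4.1213 = -0.0687
Step 3: grad_x = 2*4*0.1456 = 1.1648, grad_y = 2*6*-0.0687 = -0.8243
  x_3 = 0.1456 - 0.1*1.1648 = 0.0291
  y_3 = -0.0687 - 0.1*-0.8243 = 0.0137
Step 4: grad_x = 2*4*0.0291 = 0.233, grad_y = 2*6*0.0137 = 0.1649
  x_4 = 0.0291 - 0.1*0.233 = 0.0058
  y_4 = 0.0137 - 0.1*0.1649 = -0.0027
f(0.0058, -0.0027) = 4*0.0058^2 + 6*(-0.0027)^2 = 0.0002


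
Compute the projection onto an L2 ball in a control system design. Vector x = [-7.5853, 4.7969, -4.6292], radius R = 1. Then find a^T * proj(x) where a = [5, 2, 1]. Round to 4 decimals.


Step 1: Compute ||x|| (intermediates to 6 decimals).
||x|| = sqrt((-7.5853)^2 + 4.7969^2 + (-4.6292)^2) = 10.098342
Step 2: Project.
Since ||x|| > R, scale = R/||x|| = 1/10.098342 = 0.099026, proj(x) = scale * x
proj(x) = [-0.751142, 0.475018, -0.458411]
Step 3: Dot product.
a^T * proj(x) = 5*(-0.751142) + 2*0.475018 + 1*(-0.458411) = -3.2641


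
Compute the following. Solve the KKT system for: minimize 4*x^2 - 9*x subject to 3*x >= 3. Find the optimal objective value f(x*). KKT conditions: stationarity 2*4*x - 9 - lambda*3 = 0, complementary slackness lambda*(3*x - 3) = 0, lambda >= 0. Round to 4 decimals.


Step 1: Try lambda = 0 (constraint inactive).
Stationarity: 2*4*x - 9 = 0
x* = 9/(2*4) = 1.125
Check constraint: 3*1.125 = 3.375 >= 3 -- satisfied.
Step 2: Compute optimal value.
f(x*) = 4*1.125^2 - 9*1.125 = -5.0625


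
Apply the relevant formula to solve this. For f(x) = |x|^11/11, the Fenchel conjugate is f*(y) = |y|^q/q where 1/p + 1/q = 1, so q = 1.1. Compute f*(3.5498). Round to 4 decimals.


The conjugate exponent q satisfies 1/p + 1/q = 1.
p = 11, so q = 11/(11 - 1) = 1.1
|y|^q = 3.5498^1.1 = 4.0293
f*(3.5498) = 4.0293 / 1.1 = 3.663


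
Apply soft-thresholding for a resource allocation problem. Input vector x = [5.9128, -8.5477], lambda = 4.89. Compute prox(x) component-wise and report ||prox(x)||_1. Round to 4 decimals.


Soft-thresholding with lambda = 4.89:
prox(5.9128) = sign(5.9128)*max(|5.9128| - 4.89, 0) = 1.0228
prox(-8.5477) = sign(-8.5477)*max(|-8.5477| - 4.89, 0) = -3.6577
prox(x) = [1.0228, -3.6577]
||prox(x)||_1 = 1.0228 + 3.6577 = 4.6805


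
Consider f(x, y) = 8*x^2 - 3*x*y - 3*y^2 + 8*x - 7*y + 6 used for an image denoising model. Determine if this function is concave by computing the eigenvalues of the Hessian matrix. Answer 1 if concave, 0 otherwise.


The Hessian of f(x,y) = 8*x^2 - 3*x*y - 3*y^2 + 8*x - 7*y + 6 is:
H = [[16, -3], [-3, -6]]
Trace = 16 - 6 = 10
Determinant = 16*-6 - (-3)^2 = -105
Discriminant = (10)^2 - 4*-105 = 520.0
Eigenvalues: lambda_1 = -6.4018, lambda_2 = 16.4018
The function is not concave.

0


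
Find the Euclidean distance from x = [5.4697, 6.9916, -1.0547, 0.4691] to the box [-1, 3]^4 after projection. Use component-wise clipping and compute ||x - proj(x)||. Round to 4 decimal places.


Project each component onto [-1, 3].
clip(5.4697) = 3.0, clip(6.9916) = 3.0, clip(-1.0547) = -1.0, clip(0.4691) = 0.4691
Projection = [3.0, 3.0, -1.0, 0.4691]
Squared diffs: [6.0994, 15.9329, 0.003, 0.0]
Distance = sqrt(22.0353) = 4.6942


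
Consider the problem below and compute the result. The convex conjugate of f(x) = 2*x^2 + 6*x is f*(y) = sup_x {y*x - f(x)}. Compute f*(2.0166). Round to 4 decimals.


f*(y) = sup_x {y*x - a*x^2 - b*x} = sup_x {(y-b)*x - a*x^2}
FOC: (y - b) - 2a*x = 0 => x* = (y - b)/(2a)
x* = (2.0166 - 6)/(2*2) = -0.9959
f*(2.0166) = (y-b)^2/(4a) = (2.0166 - 6)^2/(4*2)
= 15.8675/8 = 1.9834


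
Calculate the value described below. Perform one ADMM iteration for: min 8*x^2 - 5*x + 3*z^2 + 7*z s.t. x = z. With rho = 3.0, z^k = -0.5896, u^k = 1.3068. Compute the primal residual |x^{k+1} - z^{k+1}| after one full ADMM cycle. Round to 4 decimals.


ADMM iteration with rho = 3.0, z^k = -0.5896, u^k = 1.3068
Step 1: x-update.
Minimize 8*x^2 - 5*x + (3.0/2)*(x + 0.5896 + 1.3068)^2
FOC: (2*8 + 3.0)*x = 5 + 3.0*(-0.5896 - 1.3068)
x^{k+1} = -0.0363
Step 2: z-update.
Minimize 3*z^2 + 7*z + (3.0/2)*(-0.0363 - z + 1.3068)^2
FOC: (2*3 + 3.0)*z = -7 + 3.0*(-0.0363 + 1.3068)
z^{k+1} = -0.3543
Step 3: u-update.
u^{k+1} = 1.3068 - 0.0363 + 0.3543 = 1.6248
Step 4: Primal residual = |-0.0363 + 0.3543| = 0.318


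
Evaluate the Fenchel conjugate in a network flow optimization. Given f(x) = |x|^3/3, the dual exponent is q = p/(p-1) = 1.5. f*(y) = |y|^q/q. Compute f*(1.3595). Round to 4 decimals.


The conjugate exponent q satisfies 1/p + 1/q = 1.
p = 3, so q = 3/(3 - 1) = 1.5
|y|^q = 1.3595^1.5 = 1.5851
f*(1.3595) = 1.5851 / 1.5 = 1.0568


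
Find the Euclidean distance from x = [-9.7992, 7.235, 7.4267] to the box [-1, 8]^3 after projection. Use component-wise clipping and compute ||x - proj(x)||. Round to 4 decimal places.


Project each component onto [-1, 8].
clip(-9.7992) = -1.0, clip(7.235) = 7.235, clip(7.4267) = 7.4267
Projection = [-1.0, 7.235, 7.4267]
Squared diffs: [77.4259, 0.0, 0.0]
Distance = sqrt(77.4259) = 8.7992


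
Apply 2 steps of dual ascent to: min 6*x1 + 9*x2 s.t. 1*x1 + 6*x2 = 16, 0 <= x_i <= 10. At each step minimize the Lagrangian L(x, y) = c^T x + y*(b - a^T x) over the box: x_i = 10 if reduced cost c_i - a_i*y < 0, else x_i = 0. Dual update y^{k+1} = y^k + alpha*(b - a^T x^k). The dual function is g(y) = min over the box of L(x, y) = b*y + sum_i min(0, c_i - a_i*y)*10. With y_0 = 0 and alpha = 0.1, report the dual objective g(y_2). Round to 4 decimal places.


Dual ascent for LP: min 6*x1 + 9*x2, 1*x1 + 6*x2 = 16, 0 <= x_i <= 10
Step 1: y^k = 0.0, reduced costs: (6.0, 9.0)
  x^k = (0.0, 0.0), subgradient = b - a^T x = 16.0
  y^{k+1} = 0.0 + 0.1*16.0 = 1.6
Step 2: y^k = 1.6, reduced costs: (4.4, -0.6)
  x^k = (0.0, 10.0), subgradient = b - a^T x = -44.0
  y^{k+1} = 1.6 + 0.1*-44.0 = -2.8
Dual objective at y_2 = -2.8: reduced costs (8.8, 25.8), box minimizer x = (0.0, 0.0)
g(y_2) = b*y + (c1 - a1*y)*x1 + (c2 - a2*y)*x2 = 16*(-2.8) + 8.8*0.0 + 25.8*0.0 = -44.8 + 0.0 + 0.0 = -44.8


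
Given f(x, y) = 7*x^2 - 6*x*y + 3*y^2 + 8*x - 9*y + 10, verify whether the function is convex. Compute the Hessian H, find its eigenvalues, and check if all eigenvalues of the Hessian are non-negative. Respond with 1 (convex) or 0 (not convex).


The Hessian of f(x,y) = 7*x^2 - 6*x*y + 3*y^2 + 8*x - 9*y + 10 is:
H = [[14, -6], [-6, 6]]
Trace = 14 + 6 = 20
Determinant = 14*6 - (-6)^2 = 48
Discriminant = (20)^2 - 4*48 = 208.0
Eigenvalues: lambda_1 = 2.7889, lambda_2 = 17.2111
The function is convex.

1


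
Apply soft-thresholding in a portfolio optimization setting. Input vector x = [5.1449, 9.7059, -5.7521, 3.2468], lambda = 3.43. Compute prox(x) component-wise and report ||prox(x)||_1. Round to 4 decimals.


Soft-thresholding with lambda = 3.43:
prox(5.1449) = sign(5.1449)*max(|5.1449| - 3.43, 0) = 1.7149
prox(9.7059) = sign(9.7059)*max(|9.7059| - 3.43, 0) = 6.2759
prox(-5.7521) = sign(-5.7521)*max(|-5.7521| - 3.43, 0) = -2.3221
prox(3.2468) = sign(3.2468)*max(|3.2468| - 3.43, 0) = 0.0
prox(x) = [1.7149, 6.2759, -2.3221, 0.0]
||prox(x)||_1 = 1.7149 + 6.2759 + 2.3221 + 0.0 = 10.3129


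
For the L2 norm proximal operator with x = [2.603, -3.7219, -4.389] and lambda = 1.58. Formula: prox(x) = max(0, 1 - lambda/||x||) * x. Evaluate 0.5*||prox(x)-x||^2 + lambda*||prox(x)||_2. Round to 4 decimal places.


Step 1: Compute ||x||.
||x|| = 6.316
Step 2: Compute scaling factor.
scale = max(0, 1 - 1.58/6.316) = 0.7498
Step 3: prox(x) = [1.9518, -2.7908, -3.291]
||prox(x)|| = 4.736
Step 4: Proximal objective.
0.5*||prox-x||^2 = 1.2482
lambda*||prox|| = 7.4829
Total = 8.731


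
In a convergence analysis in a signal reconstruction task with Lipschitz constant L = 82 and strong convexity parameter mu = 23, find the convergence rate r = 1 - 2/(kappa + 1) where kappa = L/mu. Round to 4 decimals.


Step 1: Compute the condition number.
kappa = L/mu = 82/23 = 3.5652
Step 2: Compute the convergence rate.
r = 1 - 2/(kappa + 1) = 1 - 2*mu/(L + mu) = (L - mu)/(L + mu) = 59/105 = 0.5619


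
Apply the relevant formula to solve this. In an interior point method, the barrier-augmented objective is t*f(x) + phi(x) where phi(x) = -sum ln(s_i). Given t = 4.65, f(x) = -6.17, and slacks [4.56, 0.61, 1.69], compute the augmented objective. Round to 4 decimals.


Step 1: Compute log-barrier.
ln values: [1.5173, -0.4943, 0.5247]
phi = -(1.5173 - 0.4943 + 0.5247) = -1.5478
Step 2: Compute augmented objective.
t*f(x) = 4.65*-6.17 = -28.6905
Total = -28.6905 - 1.5478 = -30.2383


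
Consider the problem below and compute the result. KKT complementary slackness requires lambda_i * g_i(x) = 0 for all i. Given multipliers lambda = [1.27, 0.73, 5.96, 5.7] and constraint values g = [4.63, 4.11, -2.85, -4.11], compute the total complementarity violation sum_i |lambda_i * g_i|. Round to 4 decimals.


KKT complementary slackness check:
lambda_1 * g_1 = 1.27 * 4.63 = 5.8801
lambda_2 * g_2 = 0.73 * 4.11 = 3.0003
lambda_3 * g_3 = 5.96 * -2.85 = -16.986
lambda_4 * g_4 = 5.7 * -4.11 = -23.427
Total violation = 5.8801 + 3.0003 + 16.986 + 23.427 = 49.2934


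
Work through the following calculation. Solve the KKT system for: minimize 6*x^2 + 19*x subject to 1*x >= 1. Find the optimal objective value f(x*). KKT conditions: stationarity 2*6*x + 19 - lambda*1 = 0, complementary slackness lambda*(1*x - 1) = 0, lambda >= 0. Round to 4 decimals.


Step 1: Try lambda = 0 (constraint inactive).
x_unc = -19/(2*6) = -1.5833
Check: 1*-1.5833 = -1.5833 < 1 -- violated!
Step 2: Constraint must be active: 1*x = 1
x* = 1/1 = 1.0
lambda = (2*6*1.0 + 19)/1 = 31.0
Step 3: Compute optimal value.
f(x*) = 6*1.0^2 + 19*1.0 = 25.0


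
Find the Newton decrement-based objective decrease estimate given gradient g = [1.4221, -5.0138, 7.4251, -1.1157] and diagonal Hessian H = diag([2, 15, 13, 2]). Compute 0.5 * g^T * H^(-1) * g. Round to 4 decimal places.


Step 1: H is diagonal, so H^(-1) * g = [0.7111, -0.3343, 0.5712, -0.5579].
Step 2: g^T H^(-1) g = sum_i g_i^2 / H_ii
  = (1.4221)^2/2 + (-5.0138)^2/15 + (7.4251)^2/13 + (-1.1157)^2/2
  = 1.0112 + 1.6759 + 4.2409 + 0.6224 = 7.5504
Step 3: Objective decrease = 0.5 * g^T H^(-1) g = 3.7752


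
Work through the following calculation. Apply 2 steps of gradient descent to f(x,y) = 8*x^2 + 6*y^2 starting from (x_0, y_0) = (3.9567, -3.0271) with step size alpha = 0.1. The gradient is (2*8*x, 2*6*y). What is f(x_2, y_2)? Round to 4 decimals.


Gradient descent on f(x,y) = 8*x^2 + 6*y^2.
Starting point: (3.9567, -3.0271), alpha = 0.1
Step 1: grad_x = 2*8*3.9567 = 63.3072, grad_y = 2*6*-3.0271 = -36.3252
  x_1 = 3.9567 - 0.1*63.3072 = -2.374
  y_1 = -3.0271 - 0.1*-36.3252 = 0.6054
Step 2: grad_x = 2*8*-2.374 = -37.9843, grad_y = 2*6*0.6054 = 7.265
  x_2 = -2.374 - 0.1*-37.9843 = 1.4244
  y_2 = 0.6054 - 0.1*7.265 = -0.1211
f(1.4244, -0.1211) = 8*1.4244^2 + 6*(-0.1211)^2 = 16.3196


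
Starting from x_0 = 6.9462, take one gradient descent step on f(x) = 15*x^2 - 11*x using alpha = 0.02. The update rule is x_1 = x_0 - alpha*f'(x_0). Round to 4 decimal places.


We compute the gradient at x_0 and apply the update.
f'(x) = 30*x - 11
f'(6.9462) = 30*6.9462 - 11 = 197.386
x_1 = 6.9462 - 0.02*197.386 = 2.9985


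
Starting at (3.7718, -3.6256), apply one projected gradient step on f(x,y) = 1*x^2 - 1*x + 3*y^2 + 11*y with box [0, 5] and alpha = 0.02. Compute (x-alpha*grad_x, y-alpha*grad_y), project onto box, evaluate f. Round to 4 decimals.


Step 1: Compute gradient at (3.7718, -3.6256).
grad_x = 2*1*3.7718 - 1 = 6.5436
grad_y = 2*3*-3.6256 + 11 = -10.7536
Step 2: Gradient step.
x_raw = 3.7718 - 0.02*6.5436 = 3.6409
y_raw = -3.6256 - 0.02*-10.7536 = -3.4105
Step 3: Project onto [0, 5].
x_proj = clip(3.6409) = 3.6409
y_proj = clip(-3.4105) = 0.0
Step 4: Evaluate f.
f(3.6409, 0.0) = 9.6154


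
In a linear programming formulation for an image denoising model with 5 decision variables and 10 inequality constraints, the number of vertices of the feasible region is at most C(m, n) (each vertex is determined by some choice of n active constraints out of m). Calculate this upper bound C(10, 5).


Each vertex corresponds to some choice of n active constraints out of m, so the number of vertices is at most C(m, n) = m! / (n!(m-n)!).
m = 10, n = 5
Numerator: 10 * 9 * 8 * 7 * 6
Denominator: 5! = 120
C(10, 5) = 252


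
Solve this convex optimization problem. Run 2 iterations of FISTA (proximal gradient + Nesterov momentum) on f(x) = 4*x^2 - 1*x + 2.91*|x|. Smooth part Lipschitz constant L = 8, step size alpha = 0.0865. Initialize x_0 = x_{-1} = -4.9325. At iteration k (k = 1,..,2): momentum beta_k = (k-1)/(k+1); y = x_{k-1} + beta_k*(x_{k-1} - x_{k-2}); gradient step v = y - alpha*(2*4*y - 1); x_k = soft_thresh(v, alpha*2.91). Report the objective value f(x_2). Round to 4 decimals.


FISTA on f(x) = 4*x^2 - 1*x + 2.91*|x|
L = 8, alpha = 0.0865
Iteration 1: beta = 0.0, y = -4.9325 + 0.0*(-4.9325 + 4.9325) = -4.9325
  grad(y) = -40.46, v = y - alpha*grad = -1.4327
  prox(v) = soft_thresh(-1.4327, 0.2517) = -1.181
Iteration 2: beta = 0.3333, y = -1.181 + 0.3333*(-1.181 + 4.9325) = 0.0695
  grad(y) = -0.4439, v = y - alpha*grad = 0.1079
  prox(v) = soft_thresh(0.1079, 0.2517) = 0.0
f(x_2) = 4*0.0^2 - 1*0.0 + 2.91*|0.0| = 0.0


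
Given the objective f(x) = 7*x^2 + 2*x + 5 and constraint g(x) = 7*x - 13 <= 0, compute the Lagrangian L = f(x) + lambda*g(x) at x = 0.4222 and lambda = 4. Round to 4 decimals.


Step 1: Evaluate f(x).
f(0.4222) = 7*0.4222^2 + 2*0.4222 + 5 = 7.0922
Step 2: Evaluate g(x).
g(0.4222) = 7*0.4222 - 13 = -10.0446
Step 3: Compute Lagrangian.
L = 7.0922 + 4*-10.0446 = -33.0862


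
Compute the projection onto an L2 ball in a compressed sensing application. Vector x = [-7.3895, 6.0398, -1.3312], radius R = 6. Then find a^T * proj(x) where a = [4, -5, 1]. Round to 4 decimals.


Step 1: Compute ||x|| (intermediates to 6 decimals).
||x|| = sqrt((-7.3895)^2 + 6.0398^2 + (-1.3312)^2) = 9.636181
Step 2: Project.
Since ||x|| > R, scale = R/||x|| = 6/9.636181 = 0.622653, proj(x) = scale * x
proj(x) = [-4.601094, 3.7607, -0.828876]
Step 3: Dot product.
a^T * proj(x) = 4*(-4.601094) - 5*3.7607 + 1*(-0.828876) = -38.0368


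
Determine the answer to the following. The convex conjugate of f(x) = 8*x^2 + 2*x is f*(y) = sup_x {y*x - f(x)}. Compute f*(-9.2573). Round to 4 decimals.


f*(y) = sup_x {y*x - a*x^2 - b*x} = sup_x {(y-b)*x - a*x^2}
FOC: (y - b) - 2a*x = 0 => x* = (y - b)/(2a)
x* = (-9.2573 - 2)/(2*8) = -0.7036
f*(-9.2573) = (y-b)^2/(4a) = (-9.2573 - 2)^2/(4*8)
= 126.7268/32 = 3.9602


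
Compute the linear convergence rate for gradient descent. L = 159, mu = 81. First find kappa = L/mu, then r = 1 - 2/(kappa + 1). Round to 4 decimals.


Step 1: Compute the condition number.
kappa = L/mu = 159/81 = 1.963
Step 2: Compute the convergence rate.
r = 1 - 2/(kappa + 1) = 1 - 2*mu/(L + mu) = (L - mu)/(L + mu) = 78/240 = 0.325


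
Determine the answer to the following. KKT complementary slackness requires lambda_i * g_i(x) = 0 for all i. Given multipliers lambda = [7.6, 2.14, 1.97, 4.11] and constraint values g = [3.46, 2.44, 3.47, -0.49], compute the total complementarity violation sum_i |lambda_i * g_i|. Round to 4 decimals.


KKT complementary slackness check:
lambda_1 * g_1 = 7.6 * 3.46 = 26.296
lambda_2 * g_2 = 2.14 * 2.44 = 5.2216
lambda_3 * g_3 = 1.97 * 3.47 = 6.8359
lambda_4 * g_4 = 4.11 * -0.49 = -2.0139
Total violation = 26.296 + 5.2216 + 6.8359 + 2.0139 = 40.3674


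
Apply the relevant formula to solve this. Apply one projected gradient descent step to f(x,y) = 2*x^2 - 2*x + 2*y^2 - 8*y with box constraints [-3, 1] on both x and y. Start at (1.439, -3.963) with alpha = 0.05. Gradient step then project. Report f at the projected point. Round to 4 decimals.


Step 1: Compute gradient at (1.439, -3.963).
grad_x = 2*2*1.439 - 2 = 3.756
grad_y = 2*2*-3.963 - 8 = -23.852
Step 2: Gradient step.
x_raw = 1.439 - 0.05*3.756 = 1.2512
y_raw = -3.963 - 0.05*-23.852 = -2.7704
Step 3: Project onto [-3, 1].
x_proj = clip(1.2512) = 1.0
y_proj = clip(-2.7704) = -2.7704
Step 4: Evaluate f.
f(1.0, -2.7704) = 37.5134


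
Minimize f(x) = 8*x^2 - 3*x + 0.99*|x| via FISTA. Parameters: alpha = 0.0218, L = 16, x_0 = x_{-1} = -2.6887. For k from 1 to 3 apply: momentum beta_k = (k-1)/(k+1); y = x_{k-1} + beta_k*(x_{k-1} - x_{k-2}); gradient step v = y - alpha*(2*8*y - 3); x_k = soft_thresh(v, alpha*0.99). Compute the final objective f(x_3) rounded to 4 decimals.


FISTA on f(x) = 8*x^2 - 3*x + 0.99*|x|
L = 16, alpha = 0.0218
Iteration 1: beta = 0.0, y = -2.6887 + 0.0*(-2.6887 + 2.6887) = -2.6887
  grad(y) = -46.0192, v = y - alpha*grad = -1.6855
  prox(v) = soft_thresh(-1.6855, 0.0216) = -1.6639
Iteration 2: beta = 0.3333, y = -1.6639 + 0.3333*(-1.6639 + 2.6887) = -1.3223
  grad(y) = -24.1568, v = y - alpha*grad = -0.7957
  prox(v) = soft_thresh(-0.7957, 0.0216) = -0.7741
Iteration 3: beta = 0.5, y = -0.7741 + 0.5*(-0.7741 + 1.6639) = -0.3292
  grad(y) = -8.2672, v = y - alpha*grad = -0.149
  prox(v) = soft_thresh(-0.149, 0.0216) = -0.1274
f(x_3) = 8*(-0.1274)^2 - 3*(-0.1274) + 0.99*|-0.1274| = 0.6381


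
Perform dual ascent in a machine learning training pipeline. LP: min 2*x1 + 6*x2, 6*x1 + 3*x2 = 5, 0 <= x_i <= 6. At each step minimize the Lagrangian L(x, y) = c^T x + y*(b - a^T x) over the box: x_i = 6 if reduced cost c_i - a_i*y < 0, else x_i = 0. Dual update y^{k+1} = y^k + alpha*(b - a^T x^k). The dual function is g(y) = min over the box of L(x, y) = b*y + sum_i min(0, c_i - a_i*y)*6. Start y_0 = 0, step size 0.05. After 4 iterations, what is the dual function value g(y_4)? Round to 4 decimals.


Dual ascent for LP: min 2*x1 + 6*x2, 6*x1 + 3*x2 = 5, 0 <= x_i <= 6
Step 1: y^k = 0.0, reduced costs: (2.0, 6.0)
  x^k = (0.0, 0.0), subgradient = b - a^T x = 5.0
  y^{k+1} = 0.0 + 0.05*5.0 = 0.25
Step 2: y^k = 0.25, reduced costs: (0.5, 5.25)
  x^k = (0.0, 0.0), subgradient = b - a^T x = 5.0
  y^{k+1} = 0.25 + 0.05*5.0 = 0.5
Step 3: y^k = 0.5, reduced costs: (-1.0, 4.5)
  x^k = (6.0, 0.0), subgradient = b - a^T x = -31.0
  y^{k+1} = 0.5 + 0.05*-31.0 = -1.05
Step 4: y^k = -1.05, reduced costs: (8.3, 9.15)
  x^k = (0.0, 0.0), subgradient = b - a^T x = 5.0
  y^{k+1} = -1.05 + 0.05*5.0 = -0.8
Dual objective at y_4 = -0.8: reduced costs (6.8, 8.4), box minimizer x = (0.0, 0.0)
g(y_4) = b*y + (c1 - a1*y)*x1 + (c2 - a2*y)*x2 = 5*(-0.8) + 6.8*0.0 + 8.4*0.0 = -4.0 + 0.0 + 0.0 = -4.0


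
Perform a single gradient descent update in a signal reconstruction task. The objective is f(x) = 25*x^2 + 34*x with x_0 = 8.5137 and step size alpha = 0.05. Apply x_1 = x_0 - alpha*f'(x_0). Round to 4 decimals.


We compute the gradient at x_0 and apply the update.
f'(x) = 50*x + 34
f'(8.5137) = 50*8.5137 + 34 = 459.685
x_1 = 8.5137 - 0.05*459.685 = -14.4706


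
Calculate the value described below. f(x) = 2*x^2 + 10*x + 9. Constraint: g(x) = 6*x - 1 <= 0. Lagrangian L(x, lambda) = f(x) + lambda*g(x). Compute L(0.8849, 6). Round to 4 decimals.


Step 1: Evaluate f(x).
f(0.8849) = 2*0.8849^2 + 10*0.8849 + 9 = 19.4151
Step 2: Evaluate g(x).
g(0.8849) = 6*0.8849 - 1 = 4.3094
Step 3: Compute Lagrangian.
L = 19.4151 + 6*4.3094 = 45.2715


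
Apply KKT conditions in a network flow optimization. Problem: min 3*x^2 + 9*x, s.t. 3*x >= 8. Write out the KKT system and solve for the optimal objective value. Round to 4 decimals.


Step 1: Try lambda = 0 (constraint inactive).
x_unc = -9/(2*3) = -1.5
Check: 3*-1.5 = -4.5 < 8 -- violated!
Step 2: Constraint must be active: 3*x = 8
x* = 8/3 = 2.6667 (rounded; the exact value 8/3 is used below)
lambda = (2*3*(8/3) + 9)/3 = 8.3333
Step 3: Compute optimal value.
f(x*) = 3*(8/3)^2 + 9*(8/3) = 45.3333


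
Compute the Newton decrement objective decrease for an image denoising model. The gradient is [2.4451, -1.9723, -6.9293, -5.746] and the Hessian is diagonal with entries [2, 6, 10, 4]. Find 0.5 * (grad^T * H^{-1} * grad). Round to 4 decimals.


Step 1: H is diagonal, so H^(-1) * g = [1.2226, -0.3287, -0.6929, -1.4365].
Step 2: g^T H^(-1) g = sum_i g_i^2 / H_ii
  = (2.4451)^2/2 + (-1.9723)^2/6 + (-6.9293)^2/10 + (-5.746)^2/4
  = 2.9893 + 0.6483 + 4.8015 + 8.2541 = 16.6932
Step 3: Objective decrease = 0.5 * g^T H^(-1) g = 8.3466


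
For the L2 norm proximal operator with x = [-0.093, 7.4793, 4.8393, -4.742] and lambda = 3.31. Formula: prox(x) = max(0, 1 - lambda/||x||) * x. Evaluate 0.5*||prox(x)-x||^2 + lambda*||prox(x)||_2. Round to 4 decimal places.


Step 1: Compute ||x||.
||x|| = 10.0923
Step 2: Compute scaling factor.
scale = max(0, 1 - 3.31/10.0923) = 0.672
Step 3: prox(x) = [-0.0625, 5.0263, 3.2521, -3.1867]
||prox(x)|| = 6.7823
Step 4: Proximal objective.
0.5*||prox-x||^2 = 5.4781
lambda*||prox|| = 22.4494
Total = 27.9274


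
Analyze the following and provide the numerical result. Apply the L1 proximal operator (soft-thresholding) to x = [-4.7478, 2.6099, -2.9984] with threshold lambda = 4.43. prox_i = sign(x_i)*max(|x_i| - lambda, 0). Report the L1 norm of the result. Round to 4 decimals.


Soft-thresholding with lambda = 4.43:
prox(-4.7478) = sign(-4.7478)*max(|-4.7478| - 4.43, 0) = -0.3178
prox(2.6099) = sign(2.6099)*max(|2.6099| - 4.43, 0) = 0.0
prox(-2.9984) = sign(-2.9984)*max(|-2.9984| - 4.43, 0) = 0.0
prox(x) = [-0.3178, 0.0, 0.0]
||prox(x)||_1 = 0.3178 + 0.0 + 0.0 = 0.3178
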